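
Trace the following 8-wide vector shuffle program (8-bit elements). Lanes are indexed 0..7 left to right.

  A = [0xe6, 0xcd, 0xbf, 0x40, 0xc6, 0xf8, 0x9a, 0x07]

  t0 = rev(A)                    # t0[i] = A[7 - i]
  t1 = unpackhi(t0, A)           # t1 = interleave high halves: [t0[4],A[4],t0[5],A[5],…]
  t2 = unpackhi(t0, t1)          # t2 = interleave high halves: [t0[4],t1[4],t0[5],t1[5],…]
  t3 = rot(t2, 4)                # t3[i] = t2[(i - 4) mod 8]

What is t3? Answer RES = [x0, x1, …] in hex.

t0 = [0x07, 0x9a, 0xf8, 0xc6, 0x40, 0xbf, 0xcd, 0xe6]
t1 = [0x40, 0xc6, 0xbf, 0xf8, 0xcd, 0x9a, 0xe6, 0x07]
t2 = [0x40, 0xcd, 0xbf, 0x9a, 0xcd, 0xe6, 0xe6, 0x07]
t3 = [0xcd, 0xe6, 0xe6, 0x07, 0x40, 0xcd, 0xbf, 0x9a]

RES = [ 0xcd  0xe6  0xe6  0x07  0x40  0xcd  0xbf  0x9a ]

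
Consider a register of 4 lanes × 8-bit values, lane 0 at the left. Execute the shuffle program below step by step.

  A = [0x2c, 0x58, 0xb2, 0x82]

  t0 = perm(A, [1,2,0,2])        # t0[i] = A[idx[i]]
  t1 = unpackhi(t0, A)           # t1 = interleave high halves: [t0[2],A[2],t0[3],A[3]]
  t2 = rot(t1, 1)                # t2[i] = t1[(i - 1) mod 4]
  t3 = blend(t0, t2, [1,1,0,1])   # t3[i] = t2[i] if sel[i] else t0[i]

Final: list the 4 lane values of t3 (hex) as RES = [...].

RES = [0x82, 0x2c, 0x2c, 0xb2]

t0 = [0x58, 0xb2, 0x2c, 0xb2]
t1 = [0x2c, 0xb2, 0xb2, 0x82]
t2 = [0x82, 0x2c, 0xb2, 0xb2]
t3 = [0x82, 0x2c, 0x2c, 0xb2]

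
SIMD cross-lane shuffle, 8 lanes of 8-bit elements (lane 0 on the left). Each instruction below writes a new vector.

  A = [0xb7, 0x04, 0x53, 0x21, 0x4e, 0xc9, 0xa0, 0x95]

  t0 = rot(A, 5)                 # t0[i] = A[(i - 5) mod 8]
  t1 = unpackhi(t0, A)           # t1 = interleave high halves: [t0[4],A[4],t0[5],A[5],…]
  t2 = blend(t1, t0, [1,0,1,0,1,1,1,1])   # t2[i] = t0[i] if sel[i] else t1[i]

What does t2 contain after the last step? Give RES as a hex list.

→ t0 |21|4e|c9|a0|95|b7|04|53|
→ t1 |95|4e|b7|c9|04|a0|53|95|
→ t2 |21|4e|c9|c9|95|b7|04|53|

RES = [0x21, 0x4e, 0xc9, 0xc9, 0x95, 0xb7, 0x04, 0x53]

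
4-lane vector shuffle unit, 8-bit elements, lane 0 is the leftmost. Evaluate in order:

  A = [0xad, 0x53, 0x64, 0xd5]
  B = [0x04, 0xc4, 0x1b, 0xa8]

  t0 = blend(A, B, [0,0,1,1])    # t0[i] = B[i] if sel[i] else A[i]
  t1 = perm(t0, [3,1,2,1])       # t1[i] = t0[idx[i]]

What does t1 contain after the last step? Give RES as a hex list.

RES = [0xa8, 0x53, 0x1b, 0x53]

→ t0 |ad|53|1b|a8|
→ t1 |a8|53|1b|53|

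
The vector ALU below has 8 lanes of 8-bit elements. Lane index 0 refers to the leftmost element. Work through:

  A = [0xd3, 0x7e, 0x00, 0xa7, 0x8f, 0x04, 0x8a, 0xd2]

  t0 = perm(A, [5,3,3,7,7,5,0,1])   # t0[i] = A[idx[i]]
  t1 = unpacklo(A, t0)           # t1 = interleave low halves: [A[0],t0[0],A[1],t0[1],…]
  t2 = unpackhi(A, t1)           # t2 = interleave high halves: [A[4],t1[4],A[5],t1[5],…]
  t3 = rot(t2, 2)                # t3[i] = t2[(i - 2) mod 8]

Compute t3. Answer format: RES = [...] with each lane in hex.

RES = [ 0xd2  0xd2  0x8f  0x00  0x04  0xa7  0x8a  0xa7 ]

t0 = [0x04, 0xa7, 0xa7, 0xd2, 0xd2, 0x04, 0xd3, 0x7e]
t1 = [0xd3, 0x04, 0x7e, 0xa7, 0x00, 0xa7, 0xa7, 0xd2]
t2 = [0x8f, 0x00, 0x04, 0xa7, 0x8a, 0xa7, 0xd2, 0xd2]
t3 = [0xd2, 0xd2, 0x8f, 0x00, 0x04, 0xa7, 0x8a, 0xa7]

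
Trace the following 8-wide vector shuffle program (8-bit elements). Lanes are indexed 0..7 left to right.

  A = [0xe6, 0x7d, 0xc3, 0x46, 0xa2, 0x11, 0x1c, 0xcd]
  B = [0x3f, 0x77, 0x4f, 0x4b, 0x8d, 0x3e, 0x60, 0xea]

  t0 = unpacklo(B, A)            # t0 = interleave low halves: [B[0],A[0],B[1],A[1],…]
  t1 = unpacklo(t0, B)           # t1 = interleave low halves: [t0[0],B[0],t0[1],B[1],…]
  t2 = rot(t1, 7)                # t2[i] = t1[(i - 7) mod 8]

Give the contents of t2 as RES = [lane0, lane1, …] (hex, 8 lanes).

RES = [0x3f, 0xe6, 0x77, 0x77, 0x4f, 0x7d, 0x4b, 0x3f]

  t0: 3f e6 77 7d 4f c3 4b 46
  t1: 3f 3f e6 77 77 4f 7d 4b
  t2: 3f e6 77 77 4f 7d 4b 3f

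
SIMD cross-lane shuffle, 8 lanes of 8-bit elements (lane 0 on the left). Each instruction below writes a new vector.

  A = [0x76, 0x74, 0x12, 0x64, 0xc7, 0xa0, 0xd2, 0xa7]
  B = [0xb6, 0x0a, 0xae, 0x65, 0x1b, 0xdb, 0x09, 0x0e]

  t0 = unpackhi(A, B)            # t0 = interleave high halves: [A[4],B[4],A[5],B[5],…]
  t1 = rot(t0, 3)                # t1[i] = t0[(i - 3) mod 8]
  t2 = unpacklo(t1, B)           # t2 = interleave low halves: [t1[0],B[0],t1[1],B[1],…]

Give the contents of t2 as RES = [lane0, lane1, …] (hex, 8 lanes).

RES = [0x09, 0xb6, 0xa7, 0x0a, 0x0e, 0xae, 0xc7, 0x65]

t0 = [0xc7, 0x1b, 0xa0, 0xdb, 0xd2, 0x09, 0xa7, 0x0e]
t1 = [0x09, 0xa7, 0x0e, 0xc7, 0x1b, 0xa0, 0xdb, 0xd2]
t2 = [0x09, 0xb6, 0xa7, 0x0a, 0x0e, 0xae, 0xc7, 0x65]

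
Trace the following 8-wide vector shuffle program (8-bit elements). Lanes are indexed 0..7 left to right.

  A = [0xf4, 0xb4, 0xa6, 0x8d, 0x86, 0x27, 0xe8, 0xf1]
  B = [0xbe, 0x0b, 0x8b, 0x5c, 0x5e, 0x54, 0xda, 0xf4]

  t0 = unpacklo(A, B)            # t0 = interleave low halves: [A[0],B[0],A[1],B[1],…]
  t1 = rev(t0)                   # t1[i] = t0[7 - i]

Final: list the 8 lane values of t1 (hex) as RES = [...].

RES = [0x5c, 0x8d, 0x8b, 0xa6, 0x0b, 0xb4, 0xbe, 0xf4]

→ t0 |f4|be|b4|0b|a6|8b|8d|5c|
→ t1 |5c|8d|8b|a6|0b|b4|be|f4|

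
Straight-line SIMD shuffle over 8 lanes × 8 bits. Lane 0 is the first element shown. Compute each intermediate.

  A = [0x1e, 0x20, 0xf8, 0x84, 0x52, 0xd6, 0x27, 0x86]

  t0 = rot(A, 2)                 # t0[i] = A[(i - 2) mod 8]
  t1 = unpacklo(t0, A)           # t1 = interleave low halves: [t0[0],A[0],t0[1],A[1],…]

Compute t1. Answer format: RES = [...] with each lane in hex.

  t0: 27 86 1e 20 f8 84 52 d6
  t1: 27 1e 86 20 1e f8 20 84

RES = [ 0x27  0x1e  0x86  0x20  0x1e  0xf8  0x20  0x84 ]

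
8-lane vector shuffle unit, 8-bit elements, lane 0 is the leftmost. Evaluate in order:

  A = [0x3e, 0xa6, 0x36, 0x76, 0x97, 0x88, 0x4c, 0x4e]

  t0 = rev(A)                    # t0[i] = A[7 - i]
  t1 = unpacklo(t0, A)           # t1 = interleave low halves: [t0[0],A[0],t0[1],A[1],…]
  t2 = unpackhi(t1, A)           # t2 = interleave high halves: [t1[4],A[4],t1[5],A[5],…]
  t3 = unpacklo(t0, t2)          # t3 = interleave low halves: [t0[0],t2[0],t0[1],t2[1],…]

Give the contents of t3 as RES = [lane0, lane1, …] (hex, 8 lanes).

RES = [0x4e, 0x88, 0x4c, 0x97, 0x88, 0x36, 0x97, 0x88]

t0 = [0x4e, 0x4c, 0x88, 0x97, 0x76, 0x36, 0xa6, 0x3e]
t1 = [0x4e, 0x3e, 0x4c, 0xa6, 0x88, 0x36, 0x97, 0x76]
t2 = [0x88, 0x97, 0x36, 0x88, 0x97, 0x4c, 0x76, 0x4e]
t3 = [0x4e, 0x88, 0x4c, 0x97, 0x88, 0x36, 0x97, 0x88]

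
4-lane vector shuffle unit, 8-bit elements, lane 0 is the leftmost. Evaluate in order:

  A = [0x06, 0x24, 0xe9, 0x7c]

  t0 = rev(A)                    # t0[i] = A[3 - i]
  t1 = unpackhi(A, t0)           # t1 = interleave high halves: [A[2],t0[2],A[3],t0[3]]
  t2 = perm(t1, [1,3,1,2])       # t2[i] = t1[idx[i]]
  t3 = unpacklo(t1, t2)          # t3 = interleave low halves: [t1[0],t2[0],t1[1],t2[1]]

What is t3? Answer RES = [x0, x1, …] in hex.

RES = [0xe9, 0x24, 0x24, 0x06]

  t0: 7c e9 24 06
  t1: e9 24 7c 06
  t2: 24 06 24 7c
  t3: e9 24 24 06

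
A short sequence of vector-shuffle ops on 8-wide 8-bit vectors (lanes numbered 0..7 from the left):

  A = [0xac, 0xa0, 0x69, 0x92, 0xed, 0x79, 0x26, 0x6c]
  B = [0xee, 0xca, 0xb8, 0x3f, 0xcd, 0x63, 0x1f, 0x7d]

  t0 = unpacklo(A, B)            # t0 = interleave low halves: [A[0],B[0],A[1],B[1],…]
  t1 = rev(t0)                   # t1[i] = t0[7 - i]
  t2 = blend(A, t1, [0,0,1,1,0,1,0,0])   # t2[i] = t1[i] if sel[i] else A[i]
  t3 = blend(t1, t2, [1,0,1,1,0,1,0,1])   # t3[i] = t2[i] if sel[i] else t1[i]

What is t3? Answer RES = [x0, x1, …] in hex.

RES = [0xac, 0x92, 0xb8, 0x69, 0xca, 0xa0, 0xee, 0x6c]

→ t0 |ac|ee|a0|ca|69|b8|92|3f|
→ t1 |3f|92|b8|69|ca|a0|ee|ac|
→ t2 |ac|a0|b8|69|ed|a0|26|6c|
→ t3 |ac|92|b8|69|ca|a0|ee|6c|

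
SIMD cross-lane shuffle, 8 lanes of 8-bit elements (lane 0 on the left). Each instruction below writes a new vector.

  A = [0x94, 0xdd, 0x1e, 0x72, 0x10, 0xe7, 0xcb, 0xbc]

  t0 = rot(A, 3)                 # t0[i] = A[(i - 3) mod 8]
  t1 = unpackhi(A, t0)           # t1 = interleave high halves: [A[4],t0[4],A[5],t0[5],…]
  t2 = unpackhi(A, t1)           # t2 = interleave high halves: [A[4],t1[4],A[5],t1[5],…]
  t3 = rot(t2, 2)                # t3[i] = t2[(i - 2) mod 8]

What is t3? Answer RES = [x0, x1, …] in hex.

RES = [0xbc, 0x10, 0x10, 0xcb, 0xe7, 0x72, 0xcb, 0xbc]

→ t0 |e7|cb|bc|94|dd|1e|72|10|
→ t1 |10|dd|e7|1e|cb|72|bc|10|
→ t2 |10|cb|e7|72|cb|bc|bc|10|
→ t3 |bc|10|10|cb|e7|72|cb|bc|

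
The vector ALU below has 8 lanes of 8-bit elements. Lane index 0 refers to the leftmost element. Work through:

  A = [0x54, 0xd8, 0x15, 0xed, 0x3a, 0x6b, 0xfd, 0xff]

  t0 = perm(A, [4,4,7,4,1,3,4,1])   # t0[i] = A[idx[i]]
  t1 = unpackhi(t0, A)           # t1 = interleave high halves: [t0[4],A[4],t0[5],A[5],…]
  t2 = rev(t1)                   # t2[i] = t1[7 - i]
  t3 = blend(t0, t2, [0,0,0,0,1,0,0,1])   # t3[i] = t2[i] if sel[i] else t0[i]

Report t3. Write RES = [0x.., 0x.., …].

RES = [0x3a, 0x3a, 0xff, 0x3a, 0x6b, 0xed, 0x3a, 0xd8]

t0 = [0x3a, 0x3a, 0xff, 0x3a, 0xd8, 0xed, 0x3a, 0xd8]
t1 = [0xd8, 0x3a, 0xed, 0x6b, 0x3a, 0xfd, 0xd8, 0xff]
t2 = [0xff, 0xd8, 0xfd, 0x3a, 0x6b, 0xed, 0x3a, 0xd8]
t3 = [0x3a, 0x3a, 0xff, 0x3a, 0x6b, 0xed, 0x3a, 0xd8]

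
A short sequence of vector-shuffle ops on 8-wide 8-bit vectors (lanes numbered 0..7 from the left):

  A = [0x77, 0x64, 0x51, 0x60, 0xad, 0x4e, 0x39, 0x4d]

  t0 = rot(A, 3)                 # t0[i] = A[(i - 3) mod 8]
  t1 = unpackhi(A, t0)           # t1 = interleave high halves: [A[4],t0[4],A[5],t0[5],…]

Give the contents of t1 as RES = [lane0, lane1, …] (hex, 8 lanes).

RES = [0xad, 0x64, 0x4e, 0x51, 0x39, 0x60, 0x4d, 0xad]

  t0: 4e 39 4d 77 64 51 60 ad
  t1: ad 64 4e 51 39 60 4d ad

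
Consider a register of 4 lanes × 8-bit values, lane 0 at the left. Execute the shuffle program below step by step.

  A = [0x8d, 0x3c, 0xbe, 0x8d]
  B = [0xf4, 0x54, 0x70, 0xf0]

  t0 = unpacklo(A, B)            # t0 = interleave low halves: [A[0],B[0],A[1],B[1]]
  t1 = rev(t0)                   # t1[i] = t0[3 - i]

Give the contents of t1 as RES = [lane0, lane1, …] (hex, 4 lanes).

RES = [0x54, 0x3c, 0xf4, 0x8d]

t0 = [0x8d, 0xf4, 0x3c, 0x54]
t1 = [0x54, 0x3c, 0xf4, 0x8d]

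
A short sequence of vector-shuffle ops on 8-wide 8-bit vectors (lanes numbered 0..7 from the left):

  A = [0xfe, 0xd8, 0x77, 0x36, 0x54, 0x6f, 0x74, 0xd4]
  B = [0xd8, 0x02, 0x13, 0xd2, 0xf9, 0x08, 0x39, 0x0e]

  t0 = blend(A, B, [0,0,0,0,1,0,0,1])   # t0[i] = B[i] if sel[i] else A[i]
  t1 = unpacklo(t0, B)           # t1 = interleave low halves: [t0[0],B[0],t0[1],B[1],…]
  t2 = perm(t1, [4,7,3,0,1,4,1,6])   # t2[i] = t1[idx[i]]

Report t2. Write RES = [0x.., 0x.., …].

→ t0 |fe|d8|77|36|f9|6f|74|0e|
→ t1 |fe|d8|d8|02|77|13|36|d2|
→ t2 |77|d2|02|fe|d8|77|d8|36|

RES = [ 0x77  0xd2  0x02  0xfe  0xd8  0x77  0xd8  0x36 ]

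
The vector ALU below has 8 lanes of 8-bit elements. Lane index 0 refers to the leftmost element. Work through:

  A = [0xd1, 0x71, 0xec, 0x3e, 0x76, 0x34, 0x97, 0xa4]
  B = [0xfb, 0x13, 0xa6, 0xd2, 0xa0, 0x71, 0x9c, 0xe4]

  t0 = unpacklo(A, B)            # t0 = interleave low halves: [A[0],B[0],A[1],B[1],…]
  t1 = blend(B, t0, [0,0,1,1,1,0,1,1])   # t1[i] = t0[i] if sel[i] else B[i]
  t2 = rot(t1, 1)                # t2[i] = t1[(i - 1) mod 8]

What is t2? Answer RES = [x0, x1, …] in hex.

t0 = [0xd1, 0xfb, 0x71, 0x13, 0xec, 0xa6, 0x3e, 0xd2]
t1 = [0xfb, 0x13, 0x71, 0x13, 0xec, 0x71, 0x3e, 0xd2]
t2 = [0xd2, 0xfb, 0x13, 0x71, 0x13, 0xec, 0x71, 0x3e]

RES = [ 0xd2  0xfb  0x13  0x71  0x13  0xec  0x71  0x3e ]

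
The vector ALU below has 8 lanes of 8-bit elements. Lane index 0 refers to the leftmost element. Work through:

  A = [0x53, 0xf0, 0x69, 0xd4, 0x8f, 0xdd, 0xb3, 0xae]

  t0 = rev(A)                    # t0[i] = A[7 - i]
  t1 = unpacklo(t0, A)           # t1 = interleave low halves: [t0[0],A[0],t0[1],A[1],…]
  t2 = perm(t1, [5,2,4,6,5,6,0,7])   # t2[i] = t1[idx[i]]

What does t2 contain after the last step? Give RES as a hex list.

RES = [ 0x69  0xb3  0xdd  0x8f  0x69  0x8f  0xae  0xd4 ]

  t0: ae b3 dd 8f d4 69 f0 53
  t1: ae 53 b3 f0 dd 69 8f d4
  t2: 69 b3 dd 8f 69 8f ae d4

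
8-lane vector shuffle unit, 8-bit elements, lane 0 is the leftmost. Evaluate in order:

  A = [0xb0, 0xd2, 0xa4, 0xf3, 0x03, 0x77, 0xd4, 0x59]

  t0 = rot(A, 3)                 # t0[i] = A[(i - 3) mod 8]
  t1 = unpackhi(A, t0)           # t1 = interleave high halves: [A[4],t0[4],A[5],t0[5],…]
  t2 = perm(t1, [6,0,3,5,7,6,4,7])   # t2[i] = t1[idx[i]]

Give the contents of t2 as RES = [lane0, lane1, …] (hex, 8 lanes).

t0 = [0x77, 0xd4, 0x59, 0xb0, 0xd2, 0xa4, 0xf3, 0x03]
t1 = [0x03, 0xd2, 0x77, 0xa4, 0xd4, 0xf3, 0x59, 0x03]
t2 = [0x59, 0x03, 0xa4, 0xf3, 0x03, 0x59, 0xd4, 0x03]

RES = [0x59, 0x03, 0xa4, 0xf3, 0x03, 0x59, 0xd4, 0x03]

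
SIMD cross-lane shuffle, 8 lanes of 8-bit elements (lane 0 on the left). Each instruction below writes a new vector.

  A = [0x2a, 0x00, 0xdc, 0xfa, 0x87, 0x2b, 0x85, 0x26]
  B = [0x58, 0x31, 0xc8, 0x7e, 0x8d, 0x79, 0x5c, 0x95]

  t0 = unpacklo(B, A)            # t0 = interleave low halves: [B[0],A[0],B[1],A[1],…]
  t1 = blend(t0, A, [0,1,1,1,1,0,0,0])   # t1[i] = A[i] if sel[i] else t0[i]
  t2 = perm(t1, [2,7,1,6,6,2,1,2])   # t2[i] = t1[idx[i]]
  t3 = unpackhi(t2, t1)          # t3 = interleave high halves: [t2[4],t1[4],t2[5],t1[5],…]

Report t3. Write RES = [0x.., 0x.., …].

  t0: 58 2a 31 00 c8 dc 7e fa
  t1: 58 00 dc fa 87 dc 7e fa
  t2: dc fa 00 7e 7e dc 00 dc
  t3: 7e 87 dc dc 00 7e dc fa

RES = [ 0x7e  0x87  0xdc  0xdc  0x00  0x7e  0xdc  0xfa ]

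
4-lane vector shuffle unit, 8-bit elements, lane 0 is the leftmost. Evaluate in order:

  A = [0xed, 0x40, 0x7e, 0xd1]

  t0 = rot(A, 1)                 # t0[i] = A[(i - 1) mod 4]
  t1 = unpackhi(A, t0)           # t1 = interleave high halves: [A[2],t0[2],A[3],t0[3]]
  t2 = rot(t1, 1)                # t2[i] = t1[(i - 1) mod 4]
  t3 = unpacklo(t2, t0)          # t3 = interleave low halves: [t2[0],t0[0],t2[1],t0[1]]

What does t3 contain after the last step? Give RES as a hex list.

RES = [ 0x7e  0xd1  0x7e  0xed ]

  t0: d1 ed 40 7e
  t1: 7e 40 d1 7e
  t2: 7e 7e 40 d1
  t3: 7e d1 7e ed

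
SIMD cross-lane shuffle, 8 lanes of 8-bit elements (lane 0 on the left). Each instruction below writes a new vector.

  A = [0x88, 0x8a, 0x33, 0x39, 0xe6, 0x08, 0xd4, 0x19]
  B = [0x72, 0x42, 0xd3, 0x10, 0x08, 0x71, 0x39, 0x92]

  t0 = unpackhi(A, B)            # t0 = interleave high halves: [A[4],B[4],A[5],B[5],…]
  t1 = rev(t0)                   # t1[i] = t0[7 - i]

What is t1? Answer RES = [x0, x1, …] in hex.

  t0: e6 08 08 71 d4 39 19 92
  t1: 92 19 39 d4 71 08 08 e6

RES = [ 0x92  0x19  0x39  0xd4  0x71  0x08  0x08  0xe6 ]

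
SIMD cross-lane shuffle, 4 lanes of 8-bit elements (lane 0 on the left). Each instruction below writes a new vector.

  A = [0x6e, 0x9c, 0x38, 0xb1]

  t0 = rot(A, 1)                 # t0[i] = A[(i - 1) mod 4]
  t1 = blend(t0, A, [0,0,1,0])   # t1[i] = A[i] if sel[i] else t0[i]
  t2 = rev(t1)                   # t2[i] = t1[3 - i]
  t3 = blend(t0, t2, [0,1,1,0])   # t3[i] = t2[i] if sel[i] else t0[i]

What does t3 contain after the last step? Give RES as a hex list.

RES = [0xb1, 0x38, 0x6e, 0x38]

t0 = [0xb1, 0x6e, 0x9c, 0x38]
t1 = [0xb1, 0x6e, 0x38, 0x38]
t2 = [0x38, 0x38, 0x6e, 0xb1]
t3 = [0xb1, 0x38, 0x6e, 0x38]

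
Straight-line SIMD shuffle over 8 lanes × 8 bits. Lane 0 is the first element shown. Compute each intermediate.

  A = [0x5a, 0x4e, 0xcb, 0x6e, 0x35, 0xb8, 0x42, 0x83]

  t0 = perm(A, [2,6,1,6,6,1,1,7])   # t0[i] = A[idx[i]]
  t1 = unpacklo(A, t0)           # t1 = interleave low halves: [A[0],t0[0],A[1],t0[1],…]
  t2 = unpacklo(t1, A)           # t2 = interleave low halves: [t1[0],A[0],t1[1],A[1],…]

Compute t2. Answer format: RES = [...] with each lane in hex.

RES = [ 0x5a  0x5a  0xcb  0x4e  0x4e  0xcb  0x42  0x6e ]

→ t0 |cb|42|4e|42|42|4e|4e|83|
→ t1 |5a|cb|4e|42|cb|4e|6e|42|
→ t2 |5a|5a|cb|4e|4e|cb|42|6e|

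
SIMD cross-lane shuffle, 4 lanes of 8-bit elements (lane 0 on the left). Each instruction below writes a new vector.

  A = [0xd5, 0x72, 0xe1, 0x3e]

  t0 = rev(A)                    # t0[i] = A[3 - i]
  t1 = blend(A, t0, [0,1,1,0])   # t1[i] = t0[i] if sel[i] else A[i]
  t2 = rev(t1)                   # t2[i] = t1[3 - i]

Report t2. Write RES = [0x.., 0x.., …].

RES = [0x3e, 0x72, 0xe1, 0xd5]

t0 = [0x3e, 0xe1, 0x72, 0xd5]
t1 = [0xd5, 0xe1, 0x72, 0x3e]
t2 = [0x3e, 0x72, 0xe1, 0xd5]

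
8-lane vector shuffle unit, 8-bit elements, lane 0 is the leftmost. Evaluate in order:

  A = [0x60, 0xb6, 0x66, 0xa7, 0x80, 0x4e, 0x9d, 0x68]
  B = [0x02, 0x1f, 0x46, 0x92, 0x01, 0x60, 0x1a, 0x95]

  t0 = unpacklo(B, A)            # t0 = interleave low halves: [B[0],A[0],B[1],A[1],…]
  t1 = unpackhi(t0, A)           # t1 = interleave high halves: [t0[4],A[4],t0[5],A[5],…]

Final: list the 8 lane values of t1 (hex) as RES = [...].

RES = [0x46, 0x80, 0x66, 0x4e, 0x92, 0x9d, 0xa7, 0x68]

t0 = [0x02, 0x60, 0x1f, 0xb6, 0x46, 0x66, 0x92, 0xa7]
t1 = [0x46, 0x80, 0x66, 0x4e, 0x92, 0x9d, 0xa7, 0x68]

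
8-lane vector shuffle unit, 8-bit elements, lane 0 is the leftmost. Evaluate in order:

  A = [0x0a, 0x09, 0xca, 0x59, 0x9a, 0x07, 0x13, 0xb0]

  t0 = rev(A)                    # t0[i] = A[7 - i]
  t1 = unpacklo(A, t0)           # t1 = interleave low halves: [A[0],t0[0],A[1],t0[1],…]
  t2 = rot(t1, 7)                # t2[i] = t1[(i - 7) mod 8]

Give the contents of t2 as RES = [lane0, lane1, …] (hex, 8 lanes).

RES = [0xb0, 0x09, 0x13, 0xca, 0x07, 0x59, 0x9a, 0x0a]

→ t0 |b0|13|07|9a|59|ca|09|0a|
→ t1 |0a|b0|09|13|ca|07|59|9a|
→ t2 |b0|09|13|ca|07|59|9a|0a|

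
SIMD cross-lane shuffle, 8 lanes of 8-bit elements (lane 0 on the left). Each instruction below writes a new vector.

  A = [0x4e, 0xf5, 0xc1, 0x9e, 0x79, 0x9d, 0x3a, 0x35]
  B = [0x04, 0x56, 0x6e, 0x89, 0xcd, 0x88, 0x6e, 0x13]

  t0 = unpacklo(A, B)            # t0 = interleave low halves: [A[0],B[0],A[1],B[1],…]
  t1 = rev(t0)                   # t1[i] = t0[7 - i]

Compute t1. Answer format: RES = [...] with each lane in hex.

RES = [ 0x89  0x9e  0x6e  0xc1  0x56  0xf5  0x04  0x4e ]

→ t0 |4e|04|f5|56|c1|6e|9e|89|
→ t1 |89|9e|6e|c1|56|f5|04|4e|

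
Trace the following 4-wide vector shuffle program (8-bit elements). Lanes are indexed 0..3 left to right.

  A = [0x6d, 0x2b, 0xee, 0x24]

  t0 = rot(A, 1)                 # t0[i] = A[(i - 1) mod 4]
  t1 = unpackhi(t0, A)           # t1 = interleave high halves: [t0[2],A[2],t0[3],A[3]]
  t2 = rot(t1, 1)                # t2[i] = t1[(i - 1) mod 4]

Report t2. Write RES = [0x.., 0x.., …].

t0 = [0x24, 0x6d, 0x2b, 0xee]
t1 = [0x2b, 0xee, 0xee, 0x24]
t2 = [0x24, 0x2b, 0xee, 0xee]

RES = [0x24, 0x2b, 0xee, 0xee]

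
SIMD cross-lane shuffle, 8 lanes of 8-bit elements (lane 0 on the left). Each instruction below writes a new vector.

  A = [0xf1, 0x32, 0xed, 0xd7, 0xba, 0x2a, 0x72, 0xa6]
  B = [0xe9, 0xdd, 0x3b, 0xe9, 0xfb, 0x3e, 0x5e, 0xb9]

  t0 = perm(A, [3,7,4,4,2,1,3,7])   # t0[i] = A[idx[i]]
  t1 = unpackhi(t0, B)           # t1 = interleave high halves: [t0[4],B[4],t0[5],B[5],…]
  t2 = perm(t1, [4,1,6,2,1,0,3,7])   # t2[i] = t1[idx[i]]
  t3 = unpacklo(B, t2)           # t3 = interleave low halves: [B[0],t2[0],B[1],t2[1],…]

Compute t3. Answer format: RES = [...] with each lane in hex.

→ t0 |d7|a6|ba|ba|ed|32|d7|a6|
→ t1 |ed|fb|32|3e|d7|5e|a6|b9|
→ t2 |d7|fb|a6|32|fb|ed|3e|b9|
→ t3 |e9|d7|dd|fb|3b|a6|e9|32|

RES = [ 0xe9  0xd7  0xdd  0xfb  0x3b  0xa6  0xe9  0x32 ]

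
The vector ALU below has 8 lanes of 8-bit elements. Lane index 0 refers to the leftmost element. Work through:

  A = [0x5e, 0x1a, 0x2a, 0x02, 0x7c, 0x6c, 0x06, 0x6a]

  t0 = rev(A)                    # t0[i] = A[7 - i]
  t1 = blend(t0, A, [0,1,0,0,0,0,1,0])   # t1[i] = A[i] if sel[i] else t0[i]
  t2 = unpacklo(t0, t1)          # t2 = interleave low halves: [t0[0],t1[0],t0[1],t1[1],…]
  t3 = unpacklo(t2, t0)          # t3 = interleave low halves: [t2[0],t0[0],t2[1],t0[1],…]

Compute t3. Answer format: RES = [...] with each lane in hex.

t0 = [0x6a, 0x06, 0x6c, 0x7c, 0x02, 0x2a, 0x1a, 0x5e]
t1 = [0x6a, 0x1a, 0x6c, 0x7c, 0x02, 0x2a, 0x06, 0x5e]
t2 = [0x6a, 0x6a, 0x06, 0x1a, 0x6c, 0x6c, 0x7c, 0x7c]
t3 = [0x6a, 0x6a, 0x6a, 0x06, 0x06, 0x6c, 0x1a, 0x7c]

RES = [0x6a, 0x6a, 0x6a, 0x06, 0x06, 0x6c, 0x1a, 0x7c]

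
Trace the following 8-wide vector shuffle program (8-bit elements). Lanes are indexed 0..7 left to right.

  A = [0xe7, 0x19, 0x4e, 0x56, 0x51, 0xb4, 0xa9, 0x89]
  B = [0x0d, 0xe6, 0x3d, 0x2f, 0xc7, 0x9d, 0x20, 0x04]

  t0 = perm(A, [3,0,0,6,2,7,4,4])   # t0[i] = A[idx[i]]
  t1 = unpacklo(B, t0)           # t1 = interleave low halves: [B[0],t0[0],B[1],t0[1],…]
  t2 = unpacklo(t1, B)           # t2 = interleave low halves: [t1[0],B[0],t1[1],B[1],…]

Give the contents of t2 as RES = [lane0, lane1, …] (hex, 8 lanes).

RES = [ 0x0d  0x0d  0x56  0xe6  0xe6  0x3d  0xe7  0x2f ]

→ t0 |56|e7|e7|a9|4e|89|51|51|
→ t1 |0d|56|e6|e7|3d|e7|2f|a9|
→ t2 |0d|0d|56|e6|e6|3d|e7|2f|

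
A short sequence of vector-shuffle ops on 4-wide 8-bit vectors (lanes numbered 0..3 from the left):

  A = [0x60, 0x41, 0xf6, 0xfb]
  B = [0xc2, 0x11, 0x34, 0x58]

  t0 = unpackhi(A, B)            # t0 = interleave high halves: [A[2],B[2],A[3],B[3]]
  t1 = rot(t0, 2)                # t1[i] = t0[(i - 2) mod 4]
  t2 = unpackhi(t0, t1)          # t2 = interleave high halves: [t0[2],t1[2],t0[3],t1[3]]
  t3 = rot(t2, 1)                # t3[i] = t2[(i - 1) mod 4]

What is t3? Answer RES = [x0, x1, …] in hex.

t0 = [0xf6, 0x34, 0xfb, 0x58]
t1 = [0xfb, 0x58, 0xf6, 0x34]
t2 = [0xfb, 0xf6, 0x58, 0x34]
t3 = [0x34, 0xfb, 0xf6, 0x58]

RES = [0x34, 0xfb, 0xf6, 0x58]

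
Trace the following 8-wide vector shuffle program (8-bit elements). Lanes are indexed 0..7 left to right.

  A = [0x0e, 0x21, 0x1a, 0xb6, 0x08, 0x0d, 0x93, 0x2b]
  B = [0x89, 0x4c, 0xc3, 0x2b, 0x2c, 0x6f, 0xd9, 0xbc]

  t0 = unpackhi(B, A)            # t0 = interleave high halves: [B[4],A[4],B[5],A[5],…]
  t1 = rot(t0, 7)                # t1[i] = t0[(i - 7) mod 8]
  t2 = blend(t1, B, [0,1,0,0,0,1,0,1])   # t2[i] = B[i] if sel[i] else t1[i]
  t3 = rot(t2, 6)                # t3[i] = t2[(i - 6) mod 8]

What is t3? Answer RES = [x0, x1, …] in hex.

RES = [ 0x0d  0xd9  0x93  0x6f  0x2b  0xbc  0x08  0x4c ]

t0 = [0x2c, 0x08, 0x6f, 0x0d, 0xd9, 0x93, 0xbc, 0x2b]
t1 = [0x08, 0x6f, 0x0d, 0xd9, 0x93, 0xbc, 0x2b, 0x2c]
t2 = [0x08, 0x4c, 0x0d, 0xd9, 0x93, 0x6f, 0x2b, 0xbc]
t3 = [0x0d, 0xd9, 0x93, 0x6f, 0x2b, 0xbc, 0x08, 0x4c]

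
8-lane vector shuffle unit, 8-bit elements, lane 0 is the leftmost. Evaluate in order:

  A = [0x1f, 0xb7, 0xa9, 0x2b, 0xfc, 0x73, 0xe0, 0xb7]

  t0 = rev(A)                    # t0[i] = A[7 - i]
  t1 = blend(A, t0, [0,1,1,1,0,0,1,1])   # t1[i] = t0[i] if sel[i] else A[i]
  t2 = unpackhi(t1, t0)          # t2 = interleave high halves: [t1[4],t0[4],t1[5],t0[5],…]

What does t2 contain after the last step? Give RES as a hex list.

RES = [ 0xfc  0x2b  0x73  0xa9  0xb7  0xb7  0x1f  0x1f ]

  t0: b7 e0 73 fc 2b a9 b7 1f
  t1: 1f e0 73 fc fc 73 b7 1f
  t2: fc 2b 73 a9 b7 b7 1f 1f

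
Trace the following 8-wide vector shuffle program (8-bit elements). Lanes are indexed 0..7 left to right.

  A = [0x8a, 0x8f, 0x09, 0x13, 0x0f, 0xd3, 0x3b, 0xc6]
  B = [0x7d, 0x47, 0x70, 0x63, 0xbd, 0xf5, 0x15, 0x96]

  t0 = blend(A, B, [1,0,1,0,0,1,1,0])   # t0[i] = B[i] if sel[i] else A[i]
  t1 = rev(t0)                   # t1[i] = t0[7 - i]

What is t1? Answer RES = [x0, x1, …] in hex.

  t0: 7d 8f 70 13 0f f5 15 c6
  t1: c6 15 f5 0f 13 70 8f 7d

RES = [0xc6, 0x15, 0xf5, 0x0f, 0x13, 0x70, 0x8f, 0x7d]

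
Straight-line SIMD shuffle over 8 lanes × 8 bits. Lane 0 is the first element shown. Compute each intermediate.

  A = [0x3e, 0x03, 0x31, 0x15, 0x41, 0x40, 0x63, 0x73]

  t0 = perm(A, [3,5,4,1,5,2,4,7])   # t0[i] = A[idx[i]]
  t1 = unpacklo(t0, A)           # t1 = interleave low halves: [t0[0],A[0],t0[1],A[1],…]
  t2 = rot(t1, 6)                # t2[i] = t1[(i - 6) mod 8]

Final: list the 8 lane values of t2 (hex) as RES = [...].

RES = [ 0x40  0x03  0x41  0x31  0x03  0x15  0x15  0x3e ]

→ t0 |15|40|41|03|40|31|41|73|
→ t1 |15|3e|40|03|41|31|03|15|
→ t2 |40|03|41|31|03|15|15|3e|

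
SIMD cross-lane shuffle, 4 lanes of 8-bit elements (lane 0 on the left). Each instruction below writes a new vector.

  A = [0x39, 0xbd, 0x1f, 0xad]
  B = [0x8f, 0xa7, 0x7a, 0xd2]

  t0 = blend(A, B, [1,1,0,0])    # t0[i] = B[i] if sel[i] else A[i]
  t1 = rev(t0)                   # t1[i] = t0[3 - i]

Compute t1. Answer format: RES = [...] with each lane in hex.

  t0: 8f a7 1f ad
  t1: ad 1f a7 8f

RES = [ 0xad  0x1f  0xa7  0x8f ]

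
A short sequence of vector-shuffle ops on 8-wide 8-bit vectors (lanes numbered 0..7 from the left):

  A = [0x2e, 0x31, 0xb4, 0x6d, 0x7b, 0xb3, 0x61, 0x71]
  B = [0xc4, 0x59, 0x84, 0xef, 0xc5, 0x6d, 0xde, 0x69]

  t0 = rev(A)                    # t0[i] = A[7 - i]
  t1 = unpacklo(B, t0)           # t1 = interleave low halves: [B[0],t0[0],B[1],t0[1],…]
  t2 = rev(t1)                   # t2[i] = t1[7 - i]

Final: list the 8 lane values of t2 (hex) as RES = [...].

→ t0 |71|61|b3|7b|6d|b4|31|2e|
→ t1 |c4|71|59|61|84|b3|ef|7b|
→ t2 |7b|ef|b3|84|61|59|71|c4|

RES = [0x7b, 0xef, 0xb3, 0x84, 0x61, 0x59, 0x71, 0xc4]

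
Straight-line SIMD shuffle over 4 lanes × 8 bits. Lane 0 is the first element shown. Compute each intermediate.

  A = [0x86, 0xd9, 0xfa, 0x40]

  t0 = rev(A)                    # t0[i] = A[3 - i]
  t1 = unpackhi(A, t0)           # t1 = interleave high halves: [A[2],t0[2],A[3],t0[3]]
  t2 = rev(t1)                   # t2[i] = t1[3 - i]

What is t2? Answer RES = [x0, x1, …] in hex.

RES = [0x86, 0x40, 0xd9, 0xfa]

  t0: 40 fa d9 86
  t1: fa d9 40 86
  t2: 86 40 d9 fa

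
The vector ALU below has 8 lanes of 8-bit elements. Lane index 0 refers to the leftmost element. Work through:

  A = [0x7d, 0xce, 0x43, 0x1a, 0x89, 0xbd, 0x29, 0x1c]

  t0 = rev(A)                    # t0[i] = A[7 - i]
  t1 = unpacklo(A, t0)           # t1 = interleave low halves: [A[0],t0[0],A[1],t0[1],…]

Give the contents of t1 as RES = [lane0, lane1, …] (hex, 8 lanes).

RES = [0x7d, 0x1c, 0xce, 0x29, 0x43, 0xbd, 0x1a, 0x89]

→ t0 |1c|29|bd|89|1a|43|ce|7d|
→ t1 |7d|1c|ce|29|43|bd|1a|89|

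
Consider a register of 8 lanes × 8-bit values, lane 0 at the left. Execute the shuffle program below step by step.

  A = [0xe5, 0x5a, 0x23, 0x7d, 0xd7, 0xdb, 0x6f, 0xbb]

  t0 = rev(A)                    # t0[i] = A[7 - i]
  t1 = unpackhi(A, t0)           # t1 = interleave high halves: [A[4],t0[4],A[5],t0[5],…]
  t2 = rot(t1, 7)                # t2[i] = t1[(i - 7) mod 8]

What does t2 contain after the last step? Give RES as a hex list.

RES = [0x7d, 0xdb, 0x23, 0x6f, 0x5a, 0xbb, 0xe5, 0xd7]

t0 = [0xbb, 0x6f, 0xdb, 0xd7, 0x7d, 0x23, 0x5a, 0xe5]
t1 = [0xd7, 0x7d, 0xdb, 0x23, 0x6f, 0x5a, 0xbb, 0xe5]
t2 = [0x7d, 0xdb, 0x23, 0x6f, 0x5a, 0xbb, 0xe5, 0xd7]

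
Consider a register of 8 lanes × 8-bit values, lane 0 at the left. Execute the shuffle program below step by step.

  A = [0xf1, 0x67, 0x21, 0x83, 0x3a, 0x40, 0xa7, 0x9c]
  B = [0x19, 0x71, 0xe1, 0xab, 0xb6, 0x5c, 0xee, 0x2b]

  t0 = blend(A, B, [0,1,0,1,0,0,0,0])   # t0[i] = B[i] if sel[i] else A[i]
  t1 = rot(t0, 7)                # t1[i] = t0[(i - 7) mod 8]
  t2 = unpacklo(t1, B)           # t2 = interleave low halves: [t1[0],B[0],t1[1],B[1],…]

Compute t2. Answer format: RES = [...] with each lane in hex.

RES = [0x71, 0x19, 0x21, 0x71, 0xab, 0xe1, 0x3a, 0xab]

t0 = [0xf1, 0x71, 0x21, 0xab, 0x3a, 0x40, 0xa7, 0x9c]
t1 = [0x71, 0x21, 0xab, 0x3a, 0x40, 0xa7, 0x9c, 0xf1]
t2 = [0x71, 0x19, 0x21, 0x71, 0xab, 0xe1, 0x3a, 0xab]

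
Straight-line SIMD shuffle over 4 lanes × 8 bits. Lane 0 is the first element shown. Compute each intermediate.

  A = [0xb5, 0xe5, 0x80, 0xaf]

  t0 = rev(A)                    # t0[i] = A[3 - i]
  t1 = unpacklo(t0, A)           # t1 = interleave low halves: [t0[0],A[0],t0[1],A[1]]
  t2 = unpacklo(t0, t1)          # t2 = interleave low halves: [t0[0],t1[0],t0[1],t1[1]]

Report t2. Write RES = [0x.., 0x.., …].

RES = [ 0xaf  0xaf  0x80  0xb5 ]

→ t0 |af|80|e5|b5|
→ t1 |af|b5|80|e5|
→ t2 |af|af|80|b5|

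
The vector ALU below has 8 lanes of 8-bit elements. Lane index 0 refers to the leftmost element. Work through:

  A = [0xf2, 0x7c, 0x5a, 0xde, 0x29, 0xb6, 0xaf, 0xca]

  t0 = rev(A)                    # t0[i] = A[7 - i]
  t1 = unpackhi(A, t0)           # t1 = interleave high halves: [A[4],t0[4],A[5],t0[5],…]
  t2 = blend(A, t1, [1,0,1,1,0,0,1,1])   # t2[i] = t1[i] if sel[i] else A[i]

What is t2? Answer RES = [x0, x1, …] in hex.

RES = [0x29, 0x7c, 0xb6, 0x5a, 0x29, 0xb6, 0xca, 0xf2]

→ t0 |ca|af|b6|29|de|5a|7c|f2|
→ t1 |29|de|b6|5a|af|7c|ca|f2|
→ t2 |29|7c|b6|5a|29|b6|ca|f2|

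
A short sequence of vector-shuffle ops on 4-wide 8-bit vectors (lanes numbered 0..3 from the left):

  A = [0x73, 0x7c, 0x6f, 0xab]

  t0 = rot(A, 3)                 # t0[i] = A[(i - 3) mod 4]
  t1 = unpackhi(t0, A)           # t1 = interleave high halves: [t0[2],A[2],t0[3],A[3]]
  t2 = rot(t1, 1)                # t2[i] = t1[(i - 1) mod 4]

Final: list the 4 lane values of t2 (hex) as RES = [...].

RES = [0xab, 0xab, 0x6f, 0x73]

  t0: 7c 6f ab 73
  t1: ab 6f 73 ab
  t2: ab ab 6f 73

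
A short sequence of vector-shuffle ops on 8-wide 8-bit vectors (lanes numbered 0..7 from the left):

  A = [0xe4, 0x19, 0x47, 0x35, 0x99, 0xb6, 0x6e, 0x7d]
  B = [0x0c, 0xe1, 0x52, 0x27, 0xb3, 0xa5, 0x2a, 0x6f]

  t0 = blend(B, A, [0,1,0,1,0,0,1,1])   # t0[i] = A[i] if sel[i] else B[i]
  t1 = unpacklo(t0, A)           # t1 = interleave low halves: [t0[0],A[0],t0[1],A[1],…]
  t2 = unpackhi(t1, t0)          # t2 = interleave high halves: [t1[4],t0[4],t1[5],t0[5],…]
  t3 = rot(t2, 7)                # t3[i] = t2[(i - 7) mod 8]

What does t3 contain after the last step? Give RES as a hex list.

→ t0 |0c|19|52|35|b3|a5|6e|7d|
→ t1 |0c|e4|19|19|52|47|35|35|
→ t2 |52|b3|47|a5|35|6e|35|7d|
→ t3 |b3|47|a5|35|6e|35|7d|52|

RES = [ 0xb3  0x47  0xa5  0x35  0x6e  0x35  0x7d  0x52 ]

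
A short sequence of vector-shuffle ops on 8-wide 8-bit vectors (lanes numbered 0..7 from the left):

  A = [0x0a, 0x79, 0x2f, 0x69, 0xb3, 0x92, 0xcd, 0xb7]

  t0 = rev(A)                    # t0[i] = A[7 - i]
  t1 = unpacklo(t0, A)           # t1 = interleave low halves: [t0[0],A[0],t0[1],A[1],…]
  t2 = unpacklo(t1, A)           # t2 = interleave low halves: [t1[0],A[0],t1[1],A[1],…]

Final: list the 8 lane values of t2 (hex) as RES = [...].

RES = [ 0xb7  0x0a  0x0a  0x79  0xcd  0x2f  0x79  0x69 ]

→ t0 |b7|cd|92|b3|69|2f|79|0a|
→ t1 |b7|0a|cd|79|92|2f|b3|69|
→ t2 |b7|0a|0a|79|cd|2f|79|69|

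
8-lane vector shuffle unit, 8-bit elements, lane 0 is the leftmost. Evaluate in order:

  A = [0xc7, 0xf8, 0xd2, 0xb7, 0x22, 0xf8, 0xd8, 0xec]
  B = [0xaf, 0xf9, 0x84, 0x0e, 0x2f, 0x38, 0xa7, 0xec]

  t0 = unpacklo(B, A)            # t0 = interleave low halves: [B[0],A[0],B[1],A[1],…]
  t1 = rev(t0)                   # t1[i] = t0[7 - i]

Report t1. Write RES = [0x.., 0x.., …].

RES = [ 0xb7  0x0e  0xd2  0x84  0xf8  0xf9  0xc7  0xaf ]

→ t0 |af|c7|f9|f8|84|d2|0e|b7|
→ t1 |b7|0e|d2|84|f8|f9|c7|af|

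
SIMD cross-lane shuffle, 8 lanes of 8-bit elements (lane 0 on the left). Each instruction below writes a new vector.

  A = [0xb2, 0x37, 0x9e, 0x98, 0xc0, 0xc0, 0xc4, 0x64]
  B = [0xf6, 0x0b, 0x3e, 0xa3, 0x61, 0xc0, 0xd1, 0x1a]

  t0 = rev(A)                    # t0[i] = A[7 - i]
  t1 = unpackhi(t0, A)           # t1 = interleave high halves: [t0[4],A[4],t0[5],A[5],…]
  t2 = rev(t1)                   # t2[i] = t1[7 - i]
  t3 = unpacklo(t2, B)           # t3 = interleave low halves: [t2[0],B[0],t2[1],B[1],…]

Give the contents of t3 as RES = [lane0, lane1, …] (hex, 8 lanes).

RES = [0x64, 0xf6, 0xb2, 0x0b, 0xc4, 0x3e, 0x37, 0xa3]

  t0: 64 c4 c0 c0 98 9e 37 b2
  t1: 98 c0 9e c0 37 c4 b2 64
  t2: 64 b2 c4 37 c0 9e c0 98
  t3: 64 f6 b2 0b c4 3e 37 a3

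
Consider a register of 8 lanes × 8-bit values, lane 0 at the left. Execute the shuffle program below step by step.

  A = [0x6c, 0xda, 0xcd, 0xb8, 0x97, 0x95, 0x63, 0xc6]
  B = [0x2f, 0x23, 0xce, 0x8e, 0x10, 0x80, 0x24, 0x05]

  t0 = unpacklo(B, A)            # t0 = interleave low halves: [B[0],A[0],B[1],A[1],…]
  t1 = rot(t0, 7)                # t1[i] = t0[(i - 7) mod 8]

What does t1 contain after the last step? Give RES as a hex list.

RES = [0x6c, 0x23, 0xda, 0xce, 0xcd, 0x8e, 0xb8, 0x2f]

t0 = [0x2f, 0x6c, 0x23, 0xda, 0xce, 0xcd, 0x8e, 0xb8]
t1 = [0x6c, 0x23, 0xda, 0xce, 0xcd, 0x8e, 0xb8, 0x2f]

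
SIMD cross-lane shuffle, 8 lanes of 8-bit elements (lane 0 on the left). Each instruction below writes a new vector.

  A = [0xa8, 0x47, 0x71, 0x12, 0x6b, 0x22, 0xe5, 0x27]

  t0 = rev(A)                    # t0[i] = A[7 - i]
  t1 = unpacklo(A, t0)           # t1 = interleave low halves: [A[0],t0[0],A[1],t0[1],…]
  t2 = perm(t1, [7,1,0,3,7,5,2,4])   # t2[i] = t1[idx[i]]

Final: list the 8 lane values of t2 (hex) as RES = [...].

→ t0 |27|e5|22|6b|12|71|47|a8|
→ t1 |a8|27|47|e5|71|22|12|6b|
→ t2 |6b|27|a8|e5|6b|22|47|71|

RES = [0x6b, 0x27, 0xa8, 0xe5, 0x6b, 0x22, 0x47, 0x71]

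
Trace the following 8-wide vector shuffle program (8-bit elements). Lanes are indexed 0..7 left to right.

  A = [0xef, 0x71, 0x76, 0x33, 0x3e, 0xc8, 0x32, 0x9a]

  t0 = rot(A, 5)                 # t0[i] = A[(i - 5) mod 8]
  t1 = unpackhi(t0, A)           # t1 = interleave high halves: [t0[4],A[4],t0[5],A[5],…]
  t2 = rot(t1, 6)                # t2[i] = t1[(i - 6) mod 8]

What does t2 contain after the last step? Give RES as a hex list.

t0 = [0x33, 0x3e, 0xc8, 0x32, 0x9a, 0xef, 0x71, 0x76]
t1 = [0x9a, 0x3e, 0xef, 0xc8, 0x71, 0x32, 0x76, 0x9a]
t2 = [0xef, 0xc8, 0x71, 0x32, 0x76, 0x9a, 0x9a, 0x3e]

RES = [ 0xef  0xc8  0x71  0x32  0x76  0x9a  0x9a  0x3e ]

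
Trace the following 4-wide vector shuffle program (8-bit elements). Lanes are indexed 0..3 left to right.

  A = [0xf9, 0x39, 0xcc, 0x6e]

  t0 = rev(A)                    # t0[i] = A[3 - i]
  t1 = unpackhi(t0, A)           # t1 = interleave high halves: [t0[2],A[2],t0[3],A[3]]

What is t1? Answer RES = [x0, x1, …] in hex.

RES = [0x39, 0xcc, 0xf9, 0x6e]

t0 = [0x6e, 0xcc, 0x39, 0xf9]
t1 = [0x39, 0xcc, 0xf9, 0x6e]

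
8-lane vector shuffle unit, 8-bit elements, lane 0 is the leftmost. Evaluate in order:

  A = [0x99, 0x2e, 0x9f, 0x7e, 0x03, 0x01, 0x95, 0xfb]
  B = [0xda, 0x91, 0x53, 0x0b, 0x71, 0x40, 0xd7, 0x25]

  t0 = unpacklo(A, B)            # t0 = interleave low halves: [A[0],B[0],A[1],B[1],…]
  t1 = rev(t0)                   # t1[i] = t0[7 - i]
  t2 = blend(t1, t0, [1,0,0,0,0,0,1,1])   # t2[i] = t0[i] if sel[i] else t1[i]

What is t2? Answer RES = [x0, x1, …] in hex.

  t0: 99 da 2e 91 9f 53 7e 0b
  t1: 0b 7e 53 9f 91 2e da 99
  t2: 99 7e 53 9f 91 2e 7e 0b

RES = [0x99, 0x7e, 0x53, 0x9f, 0x91, 0x2e, 0x7e, 0x0b]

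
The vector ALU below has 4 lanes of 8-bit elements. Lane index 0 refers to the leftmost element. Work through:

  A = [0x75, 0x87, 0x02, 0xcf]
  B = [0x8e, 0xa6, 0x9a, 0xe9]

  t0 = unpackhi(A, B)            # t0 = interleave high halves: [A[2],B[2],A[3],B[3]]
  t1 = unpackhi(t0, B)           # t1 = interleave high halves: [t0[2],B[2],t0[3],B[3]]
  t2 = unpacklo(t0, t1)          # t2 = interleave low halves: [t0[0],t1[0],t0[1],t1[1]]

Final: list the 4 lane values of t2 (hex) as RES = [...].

RES = [0x02, 0xcf, 0x9a, 0x9a]

  t0: 02 9a cf e9
  t1: cf 9a e9 e9
  t2: 02 cf 9a 9a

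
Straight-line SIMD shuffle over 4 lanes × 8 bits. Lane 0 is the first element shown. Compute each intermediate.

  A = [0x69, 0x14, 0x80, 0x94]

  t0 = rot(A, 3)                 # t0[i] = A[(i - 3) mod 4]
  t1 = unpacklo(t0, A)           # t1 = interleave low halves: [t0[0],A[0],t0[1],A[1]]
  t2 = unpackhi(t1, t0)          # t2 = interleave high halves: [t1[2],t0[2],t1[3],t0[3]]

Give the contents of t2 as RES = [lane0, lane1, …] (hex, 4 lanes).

RES = [ 0x80  0x94  0x14  0x69 ]

t0 = [0x14, 0x80, 0x94, 0x69]
t1 = [0x14, 0x69, 0x80, 0x14]
t2 = [0x80, 0x94, 0x14, 0x69]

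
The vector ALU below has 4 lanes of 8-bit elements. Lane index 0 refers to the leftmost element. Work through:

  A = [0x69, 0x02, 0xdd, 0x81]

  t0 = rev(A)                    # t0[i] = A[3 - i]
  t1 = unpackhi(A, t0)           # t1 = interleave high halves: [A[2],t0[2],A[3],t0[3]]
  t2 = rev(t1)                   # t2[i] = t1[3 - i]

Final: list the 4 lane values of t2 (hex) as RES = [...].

  t0: 81 dd 02 69
  t1: dd 02 81 69
  t2: 69 81 02 dd

RES = [ 0x69  0x81  0x02  0xdd ]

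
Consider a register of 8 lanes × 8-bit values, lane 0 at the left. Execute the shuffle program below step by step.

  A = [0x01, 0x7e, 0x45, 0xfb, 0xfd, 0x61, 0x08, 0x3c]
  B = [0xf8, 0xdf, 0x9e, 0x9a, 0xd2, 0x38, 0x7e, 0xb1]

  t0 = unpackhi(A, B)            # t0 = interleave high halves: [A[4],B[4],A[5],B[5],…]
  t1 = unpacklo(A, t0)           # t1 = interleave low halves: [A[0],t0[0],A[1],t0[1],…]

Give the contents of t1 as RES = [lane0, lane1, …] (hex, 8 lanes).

t0 = [0xfd, 0xd2, 0x61, 0x38, 0x08, 0x7e, 0x3c, 0xb1]
t1 = [0x01, 0xfd, 0x7e, 0xd2, 0x45, 0x61, 0xfb, 0x38]

RES = [0x01, 0xfd, 0x7e, 0xd2, 0x45, 0x61, 0xfb, 0x38]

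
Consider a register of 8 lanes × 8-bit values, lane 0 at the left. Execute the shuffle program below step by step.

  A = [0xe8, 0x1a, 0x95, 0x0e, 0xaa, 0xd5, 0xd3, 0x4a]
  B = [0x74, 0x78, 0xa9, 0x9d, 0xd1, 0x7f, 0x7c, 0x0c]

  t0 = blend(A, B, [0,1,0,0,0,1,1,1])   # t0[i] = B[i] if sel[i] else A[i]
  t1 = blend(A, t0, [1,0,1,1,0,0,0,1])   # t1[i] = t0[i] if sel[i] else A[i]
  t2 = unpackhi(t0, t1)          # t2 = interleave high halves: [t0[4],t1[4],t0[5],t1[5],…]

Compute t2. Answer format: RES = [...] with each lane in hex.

→ t0 |e8|78|95|0e|aa|7f|7c|0c|
→ t1 |e8|1a|95|0e|aa|d5|d3|0c|
→ t2 |aa|aa|7f|d5|7c|d3|0c|0c|

RES = [ 0xaa  0xaa  0x7f  0xd5  0x7c  0xd3  0x0c  0x0c ]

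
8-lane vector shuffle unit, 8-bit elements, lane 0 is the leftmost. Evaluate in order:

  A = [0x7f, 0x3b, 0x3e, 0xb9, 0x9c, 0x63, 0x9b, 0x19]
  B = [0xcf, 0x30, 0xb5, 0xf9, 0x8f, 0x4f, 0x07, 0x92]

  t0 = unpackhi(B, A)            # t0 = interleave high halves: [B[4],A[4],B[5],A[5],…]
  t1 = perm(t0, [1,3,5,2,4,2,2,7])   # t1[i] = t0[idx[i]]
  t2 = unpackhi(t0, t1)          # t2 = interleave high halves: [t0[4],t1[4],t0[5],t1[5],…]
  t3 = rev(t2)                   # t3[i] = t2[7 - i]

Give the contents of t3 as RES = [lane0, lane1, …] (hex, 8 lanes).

RES = [ 0x19  0x19  0x4f  0x92  0x4f  0x9b  0x07  0x07 ]

→ t0 |8f|9c|4f|63|07|9b|92|19|
→ t1 |9c|63|9b|4f|07|4f|4f|19|
→ t2 |07|07|9b|4f|92|4f|19|19|
→ t3 |19|19|4f|92|4f|9b|07|07|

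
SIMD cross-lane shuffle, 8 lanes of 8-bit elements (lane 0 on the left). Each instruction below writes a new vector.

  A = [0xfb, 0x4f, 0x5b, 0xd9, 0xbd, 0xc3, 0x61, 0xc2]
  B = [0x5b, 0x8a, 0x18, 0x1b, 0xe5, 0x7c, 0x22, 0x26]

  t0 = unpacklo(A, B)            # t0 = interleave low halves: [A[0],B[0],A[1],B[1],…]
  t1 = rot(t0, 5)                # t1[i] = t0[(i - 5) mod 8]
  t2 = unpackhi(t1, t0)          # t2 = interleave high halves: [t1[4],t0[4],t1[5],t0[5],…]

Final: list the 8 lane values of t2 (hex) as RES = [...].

  t0: fb 5b 4f 8a 5b 18 d9 1b
  t1: 8a 5b 18 d9 1b fb 5b 4f
  t2: 1b 5b fb 18 5b d9 4f 1b

RES = [ 0x1b  0x5b  0xfb  0x18  0x5b  0xd9  0x4f  0x1b ]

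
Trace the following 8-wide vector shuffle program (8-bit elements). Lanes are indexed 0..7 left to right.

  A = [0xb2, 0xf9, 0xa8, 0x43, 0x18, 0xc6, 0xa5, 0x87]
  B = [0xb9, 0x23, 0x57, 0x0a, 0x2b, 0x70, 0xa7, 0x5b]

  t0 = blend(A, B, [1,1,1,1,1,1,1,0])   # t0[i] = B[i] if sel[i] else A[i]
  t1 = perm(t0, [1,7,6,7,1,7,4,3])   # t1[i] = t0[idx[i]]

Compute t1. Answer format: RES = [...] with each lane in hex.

RES = [ 0x23  0x87  0xa7  0x87  0x23  0x87  0x2b  0x0a ]

→ t0 |b9|23|57|0a|2b|70|a7|87|
→ t1 |23|87|a7|87|23|87|2b|0a|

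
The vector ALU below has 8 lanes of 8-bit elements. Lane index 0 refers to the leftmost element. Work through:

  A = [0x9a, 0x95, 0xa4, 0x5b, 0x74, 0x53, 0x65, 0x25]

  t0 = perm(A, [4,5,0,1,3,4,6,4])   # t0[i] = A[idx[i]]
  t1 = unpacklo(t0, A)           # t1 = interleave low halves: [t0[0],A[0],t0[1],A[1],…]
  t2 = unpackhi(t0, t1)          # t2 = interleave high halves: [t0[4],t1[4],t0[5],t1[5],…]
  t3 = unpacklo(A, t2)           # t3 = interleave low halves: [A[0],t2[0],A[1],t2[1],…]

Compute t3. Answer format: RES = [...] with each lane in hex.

RES = [ 0x9a  0x5b  0x95  0x9a  0xa4  0x74  0x5b  0xa4 ]

  t0: 74 53 9a 95 5b 74 65 74
  t1: 74 9a 53 95 9a a4 95 5b
  t2: 5b 9a 74 a4 65 95 74 5b
  t3: 9a 5b 95 9a a4 74 5b a4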